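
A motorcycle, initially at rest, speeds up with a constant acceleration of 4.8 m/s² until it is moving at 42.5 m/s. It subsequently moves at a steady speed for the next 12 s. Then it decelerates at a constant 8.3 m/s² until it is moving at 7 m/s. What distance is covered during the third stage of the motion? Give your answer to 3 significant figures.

106 m

Phase 1 (accelerating): v₀ = 0 m/s, a = 4.8 m/s².
v = v₀ + at → t = (42.5 − 0) / 4.8 = 8.85 s
v² = v₀² + 2aΔx → Δx = (42.5² − 0²)/(2·4.8) = 188 m

Phase 2 (constant speed): v₀ = 42.5 m/s, a = 0 m/s².
v = v₀ + at = 42.5 + (0)(12) = 42.5 m/s
Δx = v₀t + ½at² = 42.5·12 + 0.5·0·12² = 510 m

Phase 3 (decelerating): v₀ = 42.5 m/s, a = -8.3 m/s².
v = v₀ + at → t = (7 − 42.5) / -8.3 = 4.28 s
v² = v₀² + 2aΔx → Δx = (7² − 42.5²)/(2·-8.3) = 106 m
Distance in phase 3 = 106 m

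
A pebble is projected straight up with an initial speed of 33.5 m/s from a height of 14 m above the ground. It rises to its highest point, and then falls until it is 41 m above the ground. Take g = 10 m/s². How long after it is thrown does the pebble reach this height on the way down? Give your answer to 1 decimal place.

Phase 1 (rising): v₀ = 33.5 m/s, a = -10 m/s².
v = v₀ + at → t = (0 − 33.5) / -10 = 3.35 s
v² = v₀² + 2aΔx → Δx = (0² − 33.5²)/(2·-10) = 56.1 m

Phase 2 (falling): v₀ = 0 m/s, a = -10 m/s².
Falls 29.1 m from rest: t = √(2·29.1/10) = 2.41 s; v = g·t = 24.1 m/s.
Total time = 3.35 + 2.41 = 5.76 s

5.8 s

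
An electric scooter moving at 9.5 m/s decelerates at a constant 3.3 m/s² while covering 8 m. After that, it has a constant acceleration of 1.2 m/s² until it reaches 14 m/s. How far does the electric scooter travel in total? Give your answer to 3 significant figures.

Phase 1 (decelerating): v₀ = 9.50 m/s, a = -3.3 m/s².
v² = v₀² + 2aΔx = 9.50² + 2·-3.3·8 = 37.5 → v = 6.12 m/s
t = (v − v₀)/a = (6.12 − 9.50)/-3.3 = 1.02 s

Phase 2 (accelerating): v₀ = 6.12 m/s, a = 1.2 m/s².
v = v₀ + at → t = (14 − 6.12) / 1.2 = 6.57 s
v² = v₀² + 2aΔx → Δx = (14² − 6.12²)/(2·1.2) = 66.1 m
Total distance = 8.00 + 66.1 = 74.1 m

74.1 m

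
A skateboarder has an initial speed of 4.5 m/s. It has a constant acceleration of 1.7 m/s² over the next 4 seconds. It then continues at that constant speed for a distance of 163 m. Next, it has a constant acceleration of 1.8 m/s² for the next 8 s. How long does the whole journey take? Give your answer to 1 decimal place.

26.4 s

Phase 1 (accelerating): v₀ = 4.50 m/s, a = 1.7 m/s².
v = v₀ + at = 4.50 + (1.7)(4) = 11.3 m/s
Δx = v₀t + ½at² = 4.50·4 + 0.5·1.7·4² = 31.6 m

Phase 2 (constant speed): v₀ = 11.3 m/s, a = 0 m/s².
Constant speed: t = d/v = 163/11.3 = 14.4 s

Phase 3 (accelerating): v₀ = 11.3 m/s, a = 1.8 m/s².
v = v₀ + at = 11.3 + (1.8)(8) = 25.7 m/s
Δx = v₀t + ½at² = 11.3·8 + 0.5·1.8·8² = 148 m
Total time = 4.00 + 14.4 + 8.00 = 26.4 s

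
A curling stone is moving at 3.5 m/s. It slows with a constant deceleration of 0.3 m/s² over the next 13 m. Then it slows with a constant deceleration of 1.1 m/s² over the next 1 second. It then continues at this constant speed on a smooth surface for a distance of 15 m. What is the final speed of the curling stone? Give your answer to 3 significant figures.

1.01 m/s

Phase 1 (decelerating): v₀ = 3.50 m/s, a = -0.3 m/s².
v² = v₀² + 2aΔx = 3.50² + 2·-0.3·13 = 4.45 → v = 2.11 m/s
t = (v − v₀)/a = (2.11 − 3.50)/-0.3 = 4.63 s

Phase 2 (decelerating): v₀ = 2.11 m/s, a = -1.1 m/s².
v = v₀ + at = 2.11 + (-1.1)(1) = 1.01 m/s
Δx = v₀t + ½at² = 2.11·1 + 0.5·-1.1·1² = 1.56 m

Phase 3 (constant speed): v₀ = 1.01 m/s, a = 0 m/s².
Constant speed: t = d/v = 15/1.01 = 14.9 s
Final speed = 1.01 m/s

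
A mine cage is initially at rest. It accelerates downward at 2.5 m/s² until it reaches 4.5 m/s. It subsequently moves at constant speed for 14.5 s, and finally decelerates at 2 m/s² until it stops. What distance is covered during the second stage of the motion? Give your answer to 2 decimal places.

Phase 1 (accelerating): v₀ = 0 m/s, a = 2.5 m/s².
v = v₀ + at → t = (4.5 − 0) / 2.5 = 1.80 s
v² = v₀² + 2aΔx → Δx = (4.5² − 0²)/(2·2.5) = 4.05 m

Phase 2 (constant speed): v₀ = 4.50 m/s, a = 0 m/s².
v = v₀ + at = 4.50 + (0)(14.5) = 4.50 m/s
Δx = v₀t + ½at² = 4.50·14.5 + 0.5·0·14.5² = 65.2 m
Distance in phase 2 = 65.2 m

65.25 m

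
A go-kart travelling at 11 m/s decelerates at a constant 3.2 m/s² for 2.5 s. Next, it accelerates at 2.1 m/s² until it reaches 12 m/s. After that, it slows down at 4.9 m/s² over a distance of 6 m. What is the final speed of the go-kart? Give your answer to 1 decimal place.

Phase 1 (decelerating): v₀ = 11.0 m/s, a = -3.2 m/s².
v = v₀ + at = 11.0 + (-3.2)(2.5) = 3.00 m/s
Δx = v₀t + ½at² = 11.0·2.5 + 0.5·-3.2·2.5² = 17.5 m

Phase 2 (accelerating): v₀ = 3.00 m/s, a = 2.1 m/s².
v = v₀ + at → t = (12 − 3.00) / 2.1 = 4.29 s
v² = v₀² + 2aΔx → Δx = (12² − 3.00²)/(2·2.1) = 32.1 m

Phase 3 (decelerating): v₀ = 12.0 m/s, a = -4.9 m/s².
v² = v₀² + 2aΔx = 12.0² + 2·-4.9·6 = 85.2 → v = 9.23 m/s
t = (v − v₀)/a = (9.23 − 12.0)/-4.9 = 0.565 s
Final speed = 9.23 m/s

9.2 m/s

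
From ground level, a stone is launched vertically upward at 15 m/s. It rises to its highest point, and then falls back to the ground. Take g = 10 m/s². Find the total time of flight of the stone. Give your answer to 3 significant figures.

3.00 s

Phase 1 (rising): v₀ = 15.0 m/s, a = -10 m/s².
v = v₀ + at → t = (0 − 15.0) / -10 = 1.50 s
v² = v₀² + 2aΔx → Δx = (0² − 15.0²)/(2·-10) = 11.2 m

Phase 2 (falling): v₀ = 0 m/s, a = -10 m/s².
Falls 11.2 m from rest: t = √(2·11.2/10) = 1.50 s; v = g·t = 15.0 m/s.
Total time = 1.50 + 1.50 = 3.00 s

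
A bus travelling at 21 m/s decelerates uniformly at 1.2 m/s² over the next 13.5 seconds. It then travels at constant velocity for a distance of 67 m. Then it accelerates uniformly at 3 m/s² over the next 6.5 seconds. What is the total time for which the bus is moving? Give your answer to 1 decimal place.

34.0 s

Phase 1 (decelerating): v₀ = 21.0 m/s, a = -1.2 m/s².
v = v₀ + at = 21.0 + (-1.2)(13.5) = 4.80 m/s
Δx = v₀t + ½at² = 21.0·13.5 + 0.5·-1.2·13.5² = 174 m

Phase 2 (constant speed): v₀ = 4.80 m/s, a = 0 m/s².
Constant speed: t = d/v = 67/4.80 = 14.0 s

Phase 3 (accelerating): v₀ = 4.80 m/s, a = 3 m/s².
v = v₀ + at = 4.80 + (3)(6.5) = 24.3 m/s
Δx = v₀t + ½at² = 4.80·6.5 + 0.5·3·6.5² = 94.6 m
Total time = 13.5 + 14.0 + 6.50 = 34.0 s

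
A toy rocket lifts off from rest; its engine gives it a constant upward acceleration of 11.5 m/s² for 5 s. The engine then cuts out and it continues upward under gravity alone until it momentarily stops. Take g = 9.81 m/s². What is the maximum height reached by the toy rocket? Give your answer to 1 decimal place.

Phase 1 (powered ascent): v₀ = 0 m/s, a = 11.5 m/s².
v = v₀ + at = 0 + (11.5)(5) = 57.5 m/s
Δx = v₀t + ½at² = 0·5 + 0.5·11.5·5² = 144 m

Phase 2 (coasting upward): v₀ = 57.5 m/s, a = -9.81 m/s².
v = v₀ + at → t = (0 − 57.5) / -9.81 = 5.86 s
v² = v₀² + 2aΔx → Δx = (0² − 57.5²)/(2·-9.81) = 169 m
Maximum height = 144 + 169 = 312 m

312.3 m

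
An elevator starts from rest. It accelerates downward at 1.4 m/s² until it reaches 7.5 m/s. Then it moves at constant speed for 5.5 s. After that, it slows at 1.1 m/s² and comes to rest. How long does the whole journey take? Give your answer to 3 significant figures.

17.7 s

Phase 1 (accelerating): v₀ = 0 m/s, a = 1.4 m/s².
v = v₀ + at → t = (7.5 − 0) / 1.4 = 5.36 s
v² = v₀² + 2aΔx → Δx = (7.5² − 0²)/(2·1.4) = 20.1 m

Phase 2 (constant speed): v₀ = 7.50 m/s, a = 0 m/s².
v = v₀ + at = 7.50 + (0)(5.5) = 7.50 m/s
Δx = v₀t + ½at² = 7.50·5.5 + 0.5·0·5.5² = 41.2 m

Phase 3 (decelerating): v₀ = 7.50 m/s, a = -1.1 m/s².
v = v₀ + at → t = (0 − 7.50) / -1.1 = 6.82 s
v² = v₀² + 2aΔx → Δx = (0² − 7.50²)/(2·-1.1) = 25.6 m
Total time = 5.36 + 5.50 + 6.82 = 17.7 s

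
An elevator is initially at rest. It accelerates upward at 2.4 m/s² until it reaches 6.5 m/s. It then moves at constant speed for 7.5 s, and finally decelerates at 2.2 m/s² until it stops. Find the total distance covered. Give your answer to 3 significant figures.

67.2 m

Phase 1 (accelerating): v₀ = 0 m/s, a = 2.4 m/s².
v = v₀ + at → t = (6.5 − 0) / 2.4 = 2.71 s
v² = v₀² + 2aΔx → Δx = (6.5² − 0²)/(2·2.4) = 8.80 m

Phase 2 (constant speed): v₀ = 6.50 m/s, a = 0 m/s².
v = v₀ + at = 6.50 + (0)(7.5) = 6.50 m/s
Δx = v₀t + ½at² = 6.50·7.5 + 0.5·0·7.5² = 48.8 m

Phase 3 (decelerating): v₀ = 6.50 m/s, a = -2.2 m/s².
v = v₀ + at → t = (0 − 6.50) / -2.2 = 2.95 s
v² = v₀² + 2aΔx → Δx = (0² − 6.50²)/(2·-2.2) = 9.60 m
Total distance = 8.80 + 48.8 + 9.60 = 67.2 m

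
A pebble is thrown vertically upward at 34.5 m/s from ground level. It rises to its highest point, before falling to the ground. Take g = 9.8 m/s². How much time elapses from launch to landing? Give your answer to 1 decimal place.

Phase 1 (rising): v₀ = 34.5 m/s, a = -9.8 m/s².
v = v₀ + at → t = (0 − 34.5) / -9.8 = 3.52 s
v² = v₀² + 2aΔx → Δx = (0² − 34.5²)/(2·-9.8) = 60.7 m

Phase 2 (falling): v₀ = 0 m/s, a = -9.8 m/s².
Falls 60.7 m from rest: t = √(2·60.7/9.8) = 3.52 s; v = g·t = 34.5 m/s.
Total time = 3.52 + 3.52 = 7.04 s

7.0 s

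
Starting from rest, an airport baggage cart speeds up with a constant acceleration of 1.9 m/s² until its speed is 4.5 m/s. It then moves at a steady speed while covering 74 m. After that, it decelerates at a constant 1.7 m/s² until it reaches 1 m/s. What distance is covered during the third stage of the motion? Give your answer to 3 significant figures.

Phase 1 (accelerating): v₀ = 0 m/s, a = 1.9 m/s².
v = v₀ + at → t = (4.5 − 0) / 1.9 = 2.37 s
v² = v₀² + 2aΔx → Δx = (4.5² − 0²)/(2·1.9) = 5.33 m

Phase 2 (constant speed): v₀ = 4.50 m/s, a = 0 m/s².
Constant speed: t = d/v = 74/4.50 = 16.4 s

Phase 3 (decelerating): v₀ = 4.50 m/s, a = -1.7 m/s².
v = v₀ + at → t = (1 − 4.50) / -1.7 = 2.06 s
v² = v₀² + 2aΔx → Δx = (1² − 4.50²)/(2·-1.7) = 5.66 m
Distance in phase 3 = 5.66 m

5.66 m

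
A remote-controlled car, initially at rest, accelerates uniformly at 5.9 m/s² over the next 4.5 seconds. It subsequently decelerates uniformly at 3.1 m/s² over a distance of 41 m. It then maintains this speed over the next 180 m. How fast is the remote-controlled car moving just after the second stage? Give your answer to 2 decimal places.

Phase 1 (accelerating): v₀ = 0 m/s, a = 5.9 m/s².
v = v₀ + at = 0 + (5.9)(4.5) = 26.6 m/s
Δx = v₀t + ½at² = 0·4.5 + 0.5·5.9·4.5² = 59.7 m

Phase 2 (decelerating): v₀ = 26.6 m/s, a = -3.1 m/s².
v² = v₀² + 2aΔx = 26.6² + 2·-3.1·41 = 451 → v = 21.2 m/s
t = (v − v₀)/a = (21.2 − 26.6)/-3.1 = 1.72 s
Speed at end of phase 2 = 21.2 m/s

21.23 m/s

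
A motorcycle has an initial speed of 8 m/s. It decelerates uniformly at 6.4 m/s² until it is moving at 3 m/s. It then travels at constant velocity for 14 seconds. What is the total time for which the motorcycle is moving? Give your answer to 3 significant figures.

14.8 s

Phase 1 (decelerating): v₀ = 8.00 m/s, a = -6.4 m/s².
v = v₀ + at → t = (3 − 8.00) / -6.4 = 0.781 s
v² = v₀² + 2aΔx → Δx = (3² − 8.00²)/(2·-6.4) = 4.30 m

Phase 2 (constant speed): v₀ = 3.00 m/s, a = 0 m/s².
v = v₀ + at = 3.00 + (0)(14) = 3.00 m/s
Δx = v₀t + ½at² = 3.00·14 + 0.5·0·14² = 42.0 m
Total time = 0.781 + 14.0 = 14.8 s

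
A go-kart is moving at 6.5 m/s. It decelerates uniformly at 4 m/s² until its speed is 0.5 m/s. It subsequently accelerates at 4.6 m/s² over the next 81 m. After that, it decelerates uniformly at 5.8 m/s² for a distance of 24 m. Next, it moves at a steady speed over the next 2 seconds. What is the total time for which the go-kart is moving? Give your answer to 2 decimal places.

Phase 1 (decelerating): v₀ = 6.50 m/s, a = -4 m/s².
v = v₀ + at → t = (0.5 − 6.50) / -4 = 1.50 s
v² = v₀² + 2aΔx → Δx = (0.5² − 6.50²)/(2·-4) = 5.25 m

Phase 2 (accelerating): v₀ = 0.500 m/s, a = 4.6 m/s².
v² = v₀² + 2aΔx = 0.500² + 2·4.6·81 = 745 → v = 27.3 m/s
t = (v − v₀)/a = (27.3 − 0.500)/4.6 = 5.83 s

Phase 3 (decelerating): v₀ = 27.3 m/s, a = -5.8 m/s².
v² = v₀² + 2aΔx = 27.3² + 2·-5.8·24 = 467 → v = 21.6 m/s
t = (v − v₀)/a = (21.6 − 27.3)/-5.8 = 0.981 s

Phase 4 (constant speed): v₀ = 21.6 m/s, a = 0 m/s².
v = v₀ + at = 21.6 + (0)(2) = 21.6 m/s
Δx = v₀t + ½at² = 21.6·2 + 0.5·0·2² = 43.2 m
Total time = 1.50 + 5.83 + 0.981 + 2.00 = 10.3 s

10.31 s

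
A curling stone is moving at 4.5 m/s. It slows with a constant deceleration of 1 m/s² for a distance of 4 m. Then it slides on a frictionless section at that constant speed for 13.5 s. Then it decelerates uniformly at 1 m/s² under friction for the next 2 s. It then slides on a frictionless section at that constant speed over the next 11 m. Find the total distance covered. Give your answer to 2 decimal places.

Phase 1 (decelerating): v₀ = 4.50 m/s, a = -1 m/s².
v² = v₀² + 2aΔx = 4.50² + 2·-1·4 = 12.2 → v = 3.50 m/s
t = (v − v₀)/a = (3.50 − 4.50)/-1 = 1.00 s

Phase 2 (constant speed): v₀ = 3.50 m/s, a = 0 m/s².
v = v₀ + at = 3.50 + (0)(13.5) = 3.50 m/s
Δx = v₀t + ½at² = 3.50·13.5 + 0.5·0·13.5² = 47.2 m

Phase 3 (decelerating): v₀ = 3.50 m/s, a = -1 m/s².
v = v₀ + at = 3.50 + (-1)(2) = 1.50 m/s
Δx = v₀t + ½at² = 3.50·2 + 0.5·-1·2² = 5.00 m

Phase 4 (constant speed): v₀ = 1.50 m/s, a = 0 m/s².
Constant speed: t = d/v = 11/1.50 = 7.33 s
Total distance = 4.00 + 47.2 + 5.00 + 11.0 = 67.2 m

67.25 m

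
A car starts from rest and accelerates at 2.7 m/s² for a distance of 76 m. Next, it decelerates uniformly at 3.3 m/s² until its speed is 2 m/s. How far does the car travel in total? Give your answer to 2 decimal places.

Phase 1 (accelerating): v₀ = 0 m/s, a = 2.7 m/s².
v² = v₀² + 2aΔx = 0² + 2·2.7·76 = 410 → v = 20.3 m/s
t = (v − v₀)/a = (20.3 − 0)/2.7 = 7.50 s

Phase 2 (decelerating): v₀ = 20.3 m/s, a = -3.3 m/s².
v = v₀ + at → t = (2 − 20.3) / -3.3 = 5.53 s
v² = v₀² + 2aΔx → Δx = (2² − 20.3²)/(2·-3.3) = 61.6 m
Total distance = 76.0 + 61.6 = 138 m

137.58 m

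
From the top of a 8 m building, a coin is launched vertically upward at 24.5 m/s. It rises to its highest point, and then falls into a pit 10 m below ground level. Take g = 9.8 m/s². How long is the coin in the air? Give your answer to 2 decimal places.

5.65 s

Phase 1 (rising): v₀ = 24.5 m/s, a = -9.8 m/s².
v = v₀ + at → t = (0 − 24.5) / -9.8 = 2.50 s
v² = v₀² + 2aΔx → Δx = (0² − 24.5²)/(2·-9.8) = 30.6 m

Phase 2 (falling): v₀ = 0 m/s, a = -9.8 m/s².
Falls 48.6 m from rest: t = √(2·48.6/9.8) = 3.15 s; v = g·t = 30.9 m/s.
Total time = 2.50 + 3.15 = 5.65 s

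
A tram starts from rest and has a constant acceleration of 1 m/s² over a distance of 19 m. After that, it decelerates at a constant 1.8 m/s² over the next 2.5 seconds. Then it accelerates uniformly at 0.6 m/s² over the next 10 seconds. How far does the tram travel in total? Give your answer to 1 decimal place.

Phase 1 (accelerating): v₀ = 0 m/s, a = 1 m/s².
v² = v₀² + 2aΔx = 0² + 2·1·19 = 38.0 → v = 6.16 m/s
t = (v − v₀)/a = (6.16 − 0)/1 = 6.16 s

Phase 2 (decelerating): v₀ = 6.16 m/s, a = -1.8 m/s².
v = v₀ + at = 6.16 + (-1.8)(2.5) = 1.66 m/s
Δx = v₀t + ½at² = 6.16·2.5 + 0.5·-1.8·2.5² = 9.79 m

Phase 3 (accelerating): v₀ = 1.66 m/s, a = 0.6 m/s².
v = v₀ + at = 1.66 + (0.6)(10) = 7.66 m/s
Δx = v₀t + ½at² = 1.66·10 + 0.5·0.6·10² = 46.6 m
Total distance = 19.0 + 9.79 + 46.6 = 75.4 m

75.4 m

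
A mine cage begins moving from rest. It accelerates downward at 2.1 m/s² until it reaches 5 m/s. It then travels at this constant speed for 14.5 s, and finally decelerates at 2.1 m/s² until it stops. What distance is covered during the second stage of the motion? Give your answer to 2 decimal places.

72.50 m

Phase 1 (accelerating): v₀ = 0 m/s, a = 2.1 m/s².
v = v₀ + at → t = (5 − 0) / 2.1 = 2.38 s
v² = v₀² + 2aΔx → Δx = (5² − 0²)/(2·2.1) = 5.95 m

Phase 2 (constant speed): v₀ = 5.00 m/s, a = 0 m/s².
v = v₀ + at = 5.00 + (0)(14.5) = 5.00 m/s
Δx = v₀t + ½at² = 5.00·14.5 + 0.5·0·14.5² = 72.5 m
Distance in phase 2 = 72.5 m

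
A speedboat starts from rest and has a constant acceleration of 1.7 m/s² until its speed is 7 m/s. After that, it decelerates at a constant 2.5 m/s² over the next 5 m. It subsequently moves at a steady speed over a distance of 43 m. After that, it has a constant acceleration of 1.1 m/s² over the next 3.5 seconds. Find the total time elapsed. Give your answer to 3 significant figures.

Phase 1 (accelerating): v₀ = 0 m/s, a = 1.7 m/s².
v = v₀ + at → t = (7 − 0) / 1.7 = 4.12 s
v² = v₀² + 2aΔx → Δx = (7² − 0²)/(2·1.7) = 14.4 m

Phase 2 (decelerating): v₀ = 7.00 m/s, a = -2.5 m/s².
v² = v₀² + 2aΔx = 7.00² + 2·-2.5·5 = 24.0 → v = 4.90 m/s
t = (v − v₀)/a = (4.90 − 7.00)/-2.5 = 0.840 s

Phase 3 (constant speed): v₀ = 4.90 m/s, a = 0 m/s².
Constant speed: t = d/v = 43/4.90 = 8.78 s

Phase 4 (accelerating): v₀ = 4.90 m/s, a = 1.1 m/s².
v = v₀ + at = 4.90 + (1.1)(3.5) = 8.75 m/s
Δx = v₀t + ½at² = 4.90·3.5 + 0.5·1.1·3.5² = 23.9 m
Total time = 4.12 + 0.840 + 8.78 + 3.50 = 17.2 s

17.2 s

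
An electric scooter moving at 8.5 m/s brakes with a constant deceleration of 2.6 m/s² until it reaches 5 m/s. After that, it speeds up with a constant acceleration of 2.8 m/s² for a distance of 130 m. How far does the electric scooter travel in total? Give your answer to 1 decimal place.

Phase 1 (decelerating): v₀ = 8.50 m/s, a = -2.6 m/s².
v = v₀ + at → t = (5 − 8.50) / -2.6 = 1.35 s
v² = v₀² + 2aΔx → Δx = (5² − 8.50²)/(2·-2.6) = 9.09 m

Phase 2 (accelerating): v₀ = 5.00 m/s, a = 2.8 m/s².
v² = v₀² + 2aΔx = 5.00² + 2·2.8·130 = 753 → v = 27.4 m/s
t = (v − v₀)/a = (27.4 − 5.00)/2.8 = 8.01 s
Total distance = 9.09 + 130 = 139 m

139.1 m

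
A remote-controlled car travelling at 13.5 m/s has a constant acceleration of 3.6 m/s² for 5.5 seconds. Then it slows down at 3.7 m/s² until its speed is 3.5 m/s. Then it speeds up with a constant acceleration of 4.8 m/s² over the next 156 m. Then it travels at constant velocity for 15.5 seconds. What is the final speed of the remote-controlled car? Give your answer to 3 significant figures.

Phase 1 (accelerating): v₀ = 13.5 m/s, a = 3.6 m/s².
v = v₀ + at = 13.5 + (3.6)(5.5) = 33.3 m/s
Δx = v₀t + ½at² = 13.5·5.5 + 0.5·3.6·5.5² = 129 m

Phase 2 (decelerating): v₀ = 33.3 m/s, a = -3.7 m/s².
v = v₀ + at → t = (3.5 − 33.3) / -3.7 = 8.05 s
v² = v₀² + 2aΔx → Δx = (3.5² − 33.3²)/(2·-3.7) = 148 m

Phase 3 (accelerating): v₀ = 3.50 m/s, a = 4.8 m/s².
v² = v₀² + 2aΔx = 3.50² + 2·4.8·156 = 1510 → v = 38.9 m/s
t = (v − v₀)/a = (38.9 − 3.50)/4.8 = 7.37 s

Phase 4 (constant speed): v₀ = 38.9 m/s, a = 0 m/s².
v = v₀ + at = 38.9 + (0)(15.5) = 38.9 m/s
Δx = v₀t + ½at² = 38.9·15.5 + 0.5·0·15.5² = 602 m
Final speed = 38.9 m/s

38.9 m/s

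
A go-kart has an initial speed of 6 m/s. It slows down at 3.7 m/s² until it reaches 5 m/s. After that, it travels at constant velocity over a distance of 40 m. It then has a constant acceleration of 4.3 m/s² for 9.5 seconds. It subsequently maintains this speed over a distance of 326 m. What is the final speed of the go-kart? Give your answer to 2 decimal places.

45.85 m/s

Phase 1 (decelerating): v₀ = 6.00 m/s, a = -3.7 m/s².
v = v₀ + at → t = (5 − 6.00) / -3.7 = 0.270 s
v² = v₀² + 2aΔx → Δx = (5² − 6.00²)/(2·-3.7) = 1.49 m

Phase 2 (constant speed): v₀ = 5.00 m/s, a = 0 m/s².
Constant speed: t = d/v = 40/5.00 = 8.00 s

Phase 3 (accelerating): v₀ = 5.00 m/s, a = 4.3 m/s².
v = v₀ + at = 5.00 + (4.3)(9.5) = 45.9 m/s
Δx = v₀t + ½at² = 5.00·9.5 + 0.5·4.3·9.5² = 242 m

Phase 4 (constant speed): v₀ = 45.9 m/s, a = 0 m/s².
Constant speed: t = d/v = 326/45.9 = 7.11 s
Final speed = 45.9 m/s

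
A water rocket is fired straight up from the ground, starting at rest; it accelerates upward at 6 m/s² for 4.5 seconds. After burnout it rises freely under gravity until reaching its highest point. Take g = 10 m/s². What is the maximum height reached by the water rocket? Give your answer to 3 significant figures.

97.2 m

Phase 1 (powered ascent): v₀ = 0 m/s, a = 6 m/s².
v = v₀ + at = 0 + (6)(4.5) = 27.0 m/s
Δx = v₀t + ½at² = 0·4.5 + 0.5·6·4.5² = 60.8 m

Phase 2 (coasting upward): v₀ = 27.0 m/s, a = -10 m/s².
v = v₀ + at → t = (0 − 27.0) / -10 = 2.70 s
v² = v₀² + 2aΔx → Δx = (0² − 27.0²)/(2·-10) = 36.5 m
Maximum height = 60.8 + 36.5 = 97.2 m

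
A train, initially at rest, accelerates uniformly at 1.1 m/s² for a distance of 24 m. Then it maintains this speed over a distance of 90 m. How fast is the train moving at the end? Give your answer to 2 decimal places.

7.27 m/s

Phase 1 (accelerating): v₀ = 0 m/s, a = 1.1 m/s².
v² = v₀² + 2aΔx = 0² + 2·1.1·24 = 52.8 → v = 7.27 m/s
t = (v − v₀)/a = (7.27 − 0)/1.1 = 6.61 s

Phase 2 (constant speed): v₀ = 7.27 m/s, a = 0 m/s².
Constant speed: t = d/v = 90/7.27 = 12.4 s
Final speed = 7.27 m/s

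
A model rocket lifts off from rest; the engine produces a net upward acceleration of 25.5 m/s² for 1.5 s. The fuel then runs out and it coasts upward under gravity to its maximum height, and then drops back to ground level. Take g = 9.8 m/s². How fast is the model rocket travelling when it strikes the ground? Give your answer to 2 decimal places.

45.00 m/s

Phase 1 (powered ascent): v₀ = 0 m/s, a = 25.5 m/s².
v = v₀ + at = 0 + (25.5)(1.5) = 38.2 m/s
Δx = v₀t + ½at² = 0·1.5 + 0.5·25.5·1.5² = 28.7 m

Phase 2 (coasting upward): v₀ = 38.2 m/s, a = -9.8 m/s².
v = v₀ + at → t = (0 − 38.2) / -9.8 = 3.90 s
v² = v₀² + 2aΔx → Δx = (0² − 38.2²)/(2·-9.8) = 74.6 m

Phase 3 (free fall): v₀ = 0 m/s, a = -9.8 m/s².
Falls 103 m from rest: t = √(2·103/9.8) = 4.59 s; v = g·t = 45.0 m/s.
Impact speed = 45.0 m/s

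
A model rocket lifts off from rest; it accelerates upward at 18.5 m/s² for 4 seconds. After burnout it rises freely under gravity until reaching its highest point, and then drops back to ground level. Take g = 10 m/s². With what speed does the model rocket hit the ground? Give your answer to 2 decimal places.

91.85 m/s

Phase 1 (powered ascent): v₀ = 0 m/s, a = 18.5 m/s².
v = v₀ + at = 0 + (18.5)(4) = 74.0 m/s
Δx = v₀t + ½at² = 0·4 + 0.5·18.5·4² = 148 m

Phase 2 (coasting upward): v₀ = 74.0 m/s, a = -10 m/s².
v = v₀ + at → t = (0 − 74.0) / -10 = 7.40 s
v² = v₀² + 2aΔx → Δx = (0² − 74.0²)/(2·-10) = 274 m

Phase 3 (free fall): v₀ = 0 m/s, a = -10 m/s².
Falls 422 m from rest: t = √(2·422/10) = 9.18 s; v = g·t = 91.8 m/s.
Impact speed = 91.8 m/s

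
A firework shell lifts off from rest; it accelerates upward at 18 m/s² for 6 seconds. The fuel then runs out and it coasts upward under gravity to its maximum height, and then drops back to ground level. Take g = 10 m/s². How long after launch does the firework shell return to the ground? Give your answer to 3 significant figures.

30.3 s

Phase 1 (powered ascent): v₀ = 0 m/s, a = 18 m/s².
v = v₀ + at = 0 + (18)(6) = 108 m/s
Δx = v₀t + ½at² = 0·6 + 0.5·18·6² = 324 m

Phase 2 (coasting upward): v₀ = 108 m/s, a = -10 m/s².
v = v₀ + at → t = (0 − 108) / -10 = 10.8 s
v² = v₀² + 2aΔx → Δx = (0² − 108²)/(2·-10) = 583 m

Phase 3 (free fall): v₀ = 0 m/s, a = -10 m/s².
Falls 907 m from rest: t = √(2·907/10) = 13.5 s; v = g·t = 135 m/s.
Total time = 6.00 + 10.8 + 13.5 = 30.3 s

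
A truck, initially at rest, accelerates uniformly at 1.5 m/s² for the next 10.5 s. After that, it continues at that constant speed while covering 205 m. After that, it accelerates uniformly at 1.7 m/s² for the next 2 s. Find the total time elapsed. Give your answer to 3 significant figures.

Phase 1 (accelerating): v₀ = 0 m/s, a = 1.5 m/s².
v = v₀ + at = 0 + (1.5)(10.5) = 15.8 m/s
Δx = v₀t + ½at² = 0·10.5 + 0.5·1.5·10.5² = 82.7 m

Phase 2 (constant speed): v₀ = 15.8 m/s, a = 0 m/s².
Constant speed: t = d/v = 205/15.8 = 13.0 s

Phase 3 (accelerating): v₀ = 15.8 m/s, a = 1.7 m/s².
v = v₀ + at = 15.8 + (1.7)(2) = 19.1 m/s
Δx = v₀t + ½at² = 15.8·2 + 0.5·1.7·2² = 34.9 m
Total time = 10.5 + 13.0 + 2.00 = 25.5 s

25.5 s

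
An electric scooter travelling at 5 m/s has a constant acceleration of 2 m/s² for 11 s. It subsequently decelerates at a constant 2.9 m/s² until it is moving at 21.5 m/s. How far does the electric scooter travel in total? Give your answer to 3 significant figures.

222 m

Phase 1 (accelerating): v₀ = 5.00 m/s, a = 2 m/s².
v = v₀ + at = 5.00 + (2)(11) = 27.0 m/s
Δx = v₀t + ½at² = 5.00·11 + 0.5·2·11² = 176 m

Phase 2 (decelerating): v₀ = 27.0 m/s, a = -2.9 m/s².
v = v₀ + at → t = (21.5 − 27.0) / -2.9 = 1.90 s
v² = v₀² + 2aΔx → Δx = (21.5² − 27.0²)/(2·-2.9) = 46.0 m
Total distance = 176 + 46.0 = 222 m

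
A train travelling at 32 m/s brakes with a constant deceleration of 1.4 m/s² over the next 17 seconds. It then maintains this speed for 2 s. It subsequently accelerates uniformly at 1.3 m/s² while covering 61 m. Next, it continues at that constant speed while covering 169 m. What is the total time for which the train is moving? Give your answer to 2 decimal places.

35.50 s

Phase 1 (decelerating): v₀ = 32.0 m/s, a = -1.4 m/s².
v = v₀ + at = 32.0 + (-1.4)(17) = 8.20 m/s
Δx = v₀t + ½at² = 32.0·17 + 0.5·-1.4·17² = 342 m

Phase 2 (constant speed): v₀ = 8.20 m/s, a = 0 m/s².
v = v₀ + at = 8.20 + (0)(2) = 8.20 m/s
Δx = v₀t + ½at² = 8.20·2 + 0.5·0·2² = 16.4 m

Phase 3 (accelerating): v₀ = 8.20 m/s, a = 1.3 m/s².
v² = v₀² + 2aΔx = 8.20² + 2·1.3·61 = 226 → v = 15.0 m/s
t = (v − v₀)/a = (15.0 − 8.20)/1.3 = 5.25 s

Phase 4 (constant speed): v₀ = 15.0 m/s, a = 0 m/s².
Constant speed: t = d/v = 169/15.0 = 11.2 s
Total time = 17.0 + 2.00 + 5.25 + 11.2 = 35.5 s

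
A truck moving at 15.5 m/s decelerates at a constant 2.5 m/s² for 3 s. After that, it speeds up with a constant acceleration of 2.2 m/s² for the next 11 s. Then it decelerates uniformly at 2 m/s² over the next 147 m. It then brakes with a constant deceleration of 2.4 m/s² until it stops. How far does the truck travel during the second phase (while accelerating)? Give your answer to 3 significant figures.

221 m

Phase 1 (decelerating): v₀ = 15.5 m/s, a = -2.5 m/s².
v = v₀ + at = 15.5 + (-2.5)(3) = 8.00 m/s
Δx = v₀t + ½at² = 15.5·3 + 0.5·-2.5·3² = 35.2 m

Phase 2 (accelerating): v₀ = 8.00 m/s, a = 2.2 m/s².
v = v₀ + at = 8.00 + (2.2)(11) = 32.2 m/s
Δx = v₀t + ½at² = 8.00·11 + 0.5·2.2·11² = 221 m
Distance in phase 2 = 221 m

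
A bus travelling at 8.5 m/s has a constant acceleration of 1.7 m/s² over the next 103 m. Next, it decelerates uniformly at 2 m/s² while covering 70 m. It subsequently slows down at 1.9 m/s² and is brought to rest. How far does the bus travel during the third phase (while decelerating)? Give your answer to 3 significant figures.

37.5 m

Phase 1 (accelerating): v₀ = 8.50 m/s, a = 1.7 m/s².
v² = v₀² + 2aΔx = 8.50² + 2·1.7·103 = 422 → v = 20.6 m/s
t = (v − v₀)/a = (20.6 − 8.50)/1.7 = 7.09 s

Phase 2 (decelerating): v₀ = 20.6 m/s, a = -2 m/s².
v² = v₀² + 2aΔx = 20.6² + 2·-2·70 = 142 → v = 11.9 m/s
t = (v − v₀)/a = (11.9 − 20.6)/-2 = 4.31 s

Phase 3 (decelerating): v₀ = 11.9 m/s, a = -1.9 m/s².
v = v₀ + at → t = (0 − 11.9) / -1.9 = 6.28 s
v² = v₀² + 2aΔx → Δx = (0² − 11.9²)/(2·-1.9) = 37.5 m
Distance in phase 3 = 37.5 m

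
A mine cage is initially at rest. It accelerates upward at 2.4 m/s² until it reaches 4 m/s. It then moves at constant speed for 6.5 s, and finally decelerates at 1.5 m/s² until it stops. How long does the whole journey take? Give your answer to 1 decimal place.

Phase 1 (accelerating): v₀ = 0 m/s, a = 2.4 m/s².
v = v₀ + at → t = (4 − 0) / 2.4 = 1.67 s
v² = v₀² + 2aΔx → Δx = (4² − 0²)/(2·2.4) = 3.33 m

Phase 2 (constant speed): v₀ = 4.00 m/s, a = 0 m/s².
v = v₀ + at = 4.00 + (0)(6.5) = 4.00 m/s
Δx = v₀t + ½at² = 4.00·6.5 + 0.5·0·6.5² = 26.0 m

Phase 3 (decelerating): v₀ = 4.00 m/s, a = -1.5 m/s².
v = v₀ + at → t = (0 − 4.00) / -1.5 = 2.67 s
v² = v₀² + 2aΔx → Δx = (0² − 4.00²)/(2·-1.5) = 5.33 m
Total time = 1.67 + 6.50 + 2.67 = 10.8 s

10.8 s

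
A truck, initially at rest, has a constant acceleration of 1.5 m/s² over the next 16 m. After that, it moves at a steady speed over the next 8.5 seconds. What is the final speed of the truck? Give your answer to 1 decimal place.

6.9 m/s

Phase 1 (accelerating): v₀ = 0 m/s, a = 1.5 m/s².
v² = v₀² + 2aΔx = 0² + 2·1.5·16 = 48.0 → v = 6.93 m/s
t = (v − v₀)/a = (6.93 − 0)/1.5 = 4.62 s

Phase 2 (constant speed): v₀ = 6.93 m/s, a = 0 m/s².
v = v₀ + at = 6.93 + (0)(8.5) = 6.93 m/s
Δx = v₀t + ½at² = 6.93·8.5 + 0.5·0·8.5² = 58.9 m
Final speed = 6.93 m/s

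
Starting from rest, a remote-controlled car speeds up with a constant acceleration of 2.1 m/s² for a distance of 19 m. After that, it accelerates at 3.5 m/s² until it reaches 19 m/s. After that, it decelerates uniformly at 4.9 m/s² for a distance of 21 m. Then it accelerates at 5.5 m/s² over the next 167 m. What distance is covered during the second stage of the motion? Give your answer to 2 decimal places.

40.17 m

Phase 1 (accelerating): v₀ = 0 m/s, a = 2.1 m/s².
v² = v₀² + 2aΔx = 0² + 2·2.1·19 = 79.8 → v = 8.93 m/s
t = (v − v₀)/a = (8.93 − 0)/2.1 = 4.25 s

Phase 2 (accelerating): v₀ = 8.93 m/s, a = 3.5 m/s².
v = v₀ + at → t = (19 − 8.93) / 3.5 = 2.88 s
v² = v₀² + 2aΔx → Δx = (19² − 8.93²)/(2·3.5) = 40.2 m
Distance in phase 2 = 40.2 m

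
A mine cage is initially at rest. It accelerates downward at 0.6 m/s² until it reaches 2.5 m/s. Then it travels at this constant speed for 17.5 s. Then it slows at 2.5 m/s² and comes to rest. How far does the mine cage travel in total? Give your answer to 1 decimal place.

Phase 1 (accelerating): v₀ = 0 m/s, a = 0.6 m/s².
v = v₀ + at → t = (2.5 − 0) / 0.6 = 4.17 s
v² = v₀² + 2aΔx → Δx = (2.5² − 0²)/(2·0.6) = 5.21 m

Phase 2 (constant speed): v₀ = 2.50 m/s, a = 0 m/s².
v = v₀ + at = 2.50 + (0)(17.5) = 2.50 m/s
Δx = v₀t + ½at² = 2.50·17.5 + 0.5·0·17.5² = 43.8 m

Phase 3 (decelerating): v₀ = 2.50 m/s, a = -2.5 m/s².
v = v₀ + at → t = (0 − 2.50) / -2.5 = 1.00 s
v² = v₀² + 2aΔx → Δx = (0² − 2.50²)/(2·-2.5) = 1.25 m
Total distance = 5.21 + 43.8 + 1.25 = 50.2 m

50.2 m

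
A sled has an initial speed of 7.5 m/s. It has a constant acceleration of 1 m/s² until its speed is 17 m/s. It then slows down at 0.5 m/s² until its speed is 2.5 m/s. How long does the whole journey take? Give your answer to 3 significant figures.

Phase 1 (accelerating): v₀ = 7.50 m/s, a = 1 m/s².
v = v₀ + at → t = (17 − 7.50) / 1 = 9.50 s
v² = v₀² + 2aΔx → Δx = (17² − 7.50²)/(2·1) = 116 m

Phase 2 (decelerating): v₀ = 17.0 m/s, a = -0.5 m/s².
v = v₀ + at → t = (2.5 − 17.0) / -0.5 = 29.0 s
v² = v₀² + 2aΔx → Δx = (2.5² − 17.0²)/(2·-0.5) = 283 m
Total time = 9.50 + 29.0 = 38.5 s

38.5 s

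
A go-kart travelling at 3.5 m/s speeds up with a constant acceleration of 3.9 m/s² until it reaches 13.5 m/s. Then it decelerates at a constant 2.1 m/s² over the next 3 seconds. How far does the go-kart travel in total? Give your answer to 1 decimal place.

52.8 m

Phase 1 (accelerating): v₀ = 3.50 m/s, a = 3.9 m/s².
v = v₀ + at → t = (13.5 − 3.50) / 3.9 = 2.56 s
v² = v₀² + 2aΔx → Δx = (13.5² − 3.50²)/(2·3.9) = 21.8 m

Phase 2 (decelerating): v₀ = 13.5 m/s, a = -2.1 m/s².
v = v₀ + at = 13.5 + (-2.1)(3) = 7.20 m/s
Δx = v₀t + ½at² = 13.5·3 + 0.5·-2.1·3² = 31.0 m
Total distance = 21.8 + 31.0 = 52.8 m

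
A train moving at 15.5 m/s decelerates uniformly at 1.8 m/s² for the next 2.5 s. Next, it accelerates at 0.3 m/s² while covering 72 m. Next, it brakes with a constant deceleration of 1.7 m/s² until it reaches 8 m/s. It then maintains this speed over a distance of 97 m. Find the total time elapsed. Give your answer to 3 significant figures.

23.5 s

Phase 1 (decelerating): v₀ = 15.5 m/s, a = -1.8 m/s².
v = v₀ + at = 15.5 + (-1.8)(2.5) = 11.0 m/s
Δx = v₀t + ½at² = 15.5·2.5 + 0.5·-1.8·2.5² = 33.1 m

Phase 2 (accelerating): v₀ = 11.0 m/s, a = 0.3 m/s².
v² = v₀² + 2aΔx = 11.0² + 2·0.3·72 = 164 → v = 12.8 m/s
t = (v − v₀)/a = (12.8 − 11.0)/0.3 = 6.05 s

Phase 3 (decelerating): v₀ = 12.8 m/s, a = -1.7 m/s².
v = v₀ + at → t = (8 − 12.8) / -1.7 = 2.83 s
v² = v₀² + 2aΔx → Δx = (8² − 12.8²)/(2·-1.7) = 29.5 m

Phase 4 (constant speed): v₀ = 8.00 m/s, a = 0 m/s².
Constant speed: t = d/v = 97/8.00 = 12.1 s
Total time = 2.50 + 6.05 + 2.83 + 12.1 = 23.5 s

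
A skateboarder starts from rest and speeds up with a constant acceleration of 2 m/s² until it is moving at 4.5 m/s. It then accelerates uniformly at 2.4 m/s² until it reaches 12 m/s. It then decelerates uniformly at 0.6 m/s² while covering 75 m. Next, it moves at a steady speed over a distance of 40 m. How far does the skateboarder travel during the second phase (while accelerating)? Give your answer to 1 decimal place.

25.8 m

Phase 1 (accelerating): v₀ = 0 m/s, a = 2 m/s².
v = v₀ + at → t = (4.5 − 0) / 2 = 2.25 s
v² = v₀² + 2aΔx → Δx = (4.5² − 0²)/(2·2) = 5.06 m

Phase 2 (accelerating): v₀ = 4.50 m/s, a = 2.4 m/s².
v = v₀ + at → t = (12 − 4.50) / 2.4 = 3.12 s
v² = v₀² + 2aΔx → Δx = (12² − 4.50²)/(2·2.4) = 25.8 m
Distance in phase 2 = 25.8 m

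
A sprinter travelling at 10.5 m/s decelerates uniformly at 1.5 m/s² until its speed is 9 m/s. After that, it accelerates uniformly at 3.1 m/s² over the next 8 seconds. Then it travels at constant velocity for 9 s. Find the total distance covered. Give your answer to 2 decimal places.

Phase 1 (decelerating): v₀ = 10.5 m/s, a = -1.5 m/s².
v = v₀ + at → t = (9 − 10.5) / -1.5 = 1.00 s
v² = v₀² + 2aΔx → Δx = (9² − 10.5²)/(2·-1.5) = 9.75 m

Phase 2 (accelerating): v₀ = 9.00 m/s, a = 3.1 m/s².
v = v₀ + at = 9.00 + (3.1)(8) = 33.8 m/s
Δx = v₀t + ½at² = 9.00·8 + 0.5·3.1·8² = 171 m

Phase 3 (constant speed): v₀ = 33.8 m/s, a = 0 m/s².
v = v₀ + at = 33.8 + (0)(9) = 33.8 m/s
Δx = v₀t + ½at² = 33.8·9 + 0.5·0·9² = 304 m
Total distance = 9.75 + 171 + 304 = 485 m

485.15 m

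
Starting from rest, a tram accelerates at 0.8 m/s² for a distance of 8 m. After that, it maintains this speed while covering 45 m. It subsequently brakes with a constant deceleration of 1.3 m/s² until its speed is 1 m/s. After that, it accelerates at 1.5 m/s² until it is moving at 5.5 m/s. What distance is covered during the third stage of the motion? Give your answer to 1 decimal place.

Phase 1 (accelerating): v₀ = 0 m/s, a = 0.8 m/s².
v² = v₀² + 2aΔx = 0² + 2·0.8·8 = 12.8 → v = 3.58 m/s
t = (v − v₀)/a = (3.58 − 0)/0.8 = 4.47 s

Phase 2 (constant speed): v₀ = 3.58 m/s, a = 0 m/s².
Constant speed: t = d/v = 45/3.58 = 12.6 s

Phase 3 (decelerating): v₀ = 3.58 m/s, a = -1.3 m/s².
v = v₀ + at → t = (1 − 3.58) / -1.3 = 1.98 s
v² = v₀² + 2aΔx → Δx = (1² − 3.58²)/(2·-1.3) = 4.54 m
Distance in phase 3 = 4.54 m

4.5 m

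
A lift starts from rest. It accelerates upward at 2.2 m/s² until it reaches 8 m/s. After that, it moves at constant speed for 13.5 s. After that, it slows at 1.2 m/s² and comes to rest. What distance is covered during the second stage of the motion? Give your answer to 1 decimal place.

Phase 1 (accelerating): v₀ = 0 m/s, a = 2.2 m/s².
v = v₀ + at → t = (8 − 0) / 2.2 = 3.64 s
v² = v₀² + 2aΔx → Δx = (8² − 0²)/(2·2.2) = 14.5 m

Phase 2 (constant speed): v₀ = 8.00 m/s, a = 0 m/s².
v = v₀ + at = 8.00 + (0)(13.5) = 8.00 m/s
Δx = v₀t + ½at² = 8.00·13.5 + 0.5·0·13.5² = 108 m
Distance in phase 2 = 108 m

108.0 m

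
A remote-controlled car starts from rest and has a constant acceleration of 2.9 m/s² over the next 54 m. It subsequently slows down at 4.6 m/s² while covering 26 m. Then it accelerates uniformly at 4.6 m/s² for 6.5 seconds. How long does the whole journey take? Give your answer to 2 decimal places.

14.58 s

Phase 1 (accelerating): v₀ = 0 m/s, a = 2.9 m/s².
v² = v₀² + 2aΔx = 0² + 2·2.9·54 = 313 → v = 17.7 m/s
t = (v − v₀)/a = (17.7 − 0)/2.9 = 6.10 s

Phase 2 (decelerating): v₀ = 17.7 m/s, a = -4.6 m/s².
v² = v₀² + 2aΔx = 17.7² + 2·-4.6·26 = 74.0 → v = 8.60 m/s
t = (v − v₀)/a = (8.60 − 17.7)/-4.6 = 1.98 s

Phase 3 (accelerating): v₀ = 8.60 m/s, a = 4.6 m/s².
v = v₀ + at = 8.60 + (4.6)(6.5) = 38.5 m/s
Δx = v₀t + ½at² = 8.60·6.5 + 0.5·4.6·6.5² = 153 m
Total time = 6.10 + 1.98 + 6.50 = 14.6 s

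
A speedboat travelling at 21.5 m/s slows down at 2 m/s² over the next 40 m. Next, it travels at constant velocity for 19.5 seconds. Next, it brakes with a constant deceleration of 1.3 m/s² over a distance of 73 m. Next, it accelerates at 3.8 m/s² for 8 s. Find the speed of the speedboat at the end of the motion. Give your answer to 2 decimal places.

Phase 1 (decelerating): v₀ = 21.5 m/s, a = -2 m/s².
v² = v₀² + 2aΔx = 21.5² + 2·-2·40 = 302 → v = 17.4 m/s
t = (v − v₀)/a = (17.4 − 21.5)/-2 = 2.06 s

Phase 2 (constant speed): v₀ = 17.4 m/s, a = 0 m/s².
v = v₀ + at = 17.4 + (0)(19.5) = 17.4 m/s
Δx = v₀t + ½at² = 17.4·19.5 + 0.5·0·19.5² = 339 m

Phase 3 (decelerating): v₀ = 17.4 m/s, a = -1.3 m/s².
v² = v₀² + 2aΔx = 17.4² + 2·-1.3·73 = 112 → v = 10.6 m/s
t = (v − v₀)/a = (10.6 − 17.4)/-1.3 = 5.22 s

Phase 4 (accelerating): v₀ = 10.6 m/s, a = 3.8 m/s².
v = v₀ + at = 10.6 + (3.8)(8) = 41.0 m/s
Δx = v₀t + ½at² = 10.6·8 + 0.5·3.8·8² = 206 m
Final speed = 41.0 m/s

41.00 m/s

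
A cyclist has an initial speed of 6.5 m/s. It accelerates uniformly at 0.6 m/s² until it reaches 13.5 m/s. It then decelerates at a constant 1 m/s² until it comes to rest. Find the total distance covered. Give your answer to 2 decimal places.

Phase 1 (accelerating): v₀ = 6.50 m/s, a = 0.6 m/s².
v = v₀ + at → t = (13.5 − 6.50) / 0.6 = 11.7 s
v² = v₀² + 2aΔx → Δx = (13.5² − 6.50²)/(2·0.6) = 117 m

Phase 2 (decelerating): v₀ = 13.5 m/s, a = -1 m/s².
v = v₀ + at → t = (0 − 13.5) / -1 = 13.5 s
v² = v₀² + 2aΔx → Δx = (0² − 13.5²)/(2·-1) = 91.1 m
Total distance = 117 + 91.1 = 208 m

207.79 m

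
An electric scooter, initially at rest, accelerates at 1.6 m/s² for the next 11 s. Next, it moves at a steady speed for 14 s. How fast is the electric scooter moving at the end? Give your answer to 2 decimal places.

Phase 1 (accelerating): v₀ = 0 m/s, a = 1.6 m/s².
v = v₀ + at = 0 + (1.6)(11) = 17.6 m/s
Δx = v₀t + ½at² = 0·11 + 0.5·1.6·11² = 96.8 m

Phase 2 (constant speed): v₀ = 17.6 m/s, a = 0 m/s².
v = v₀ + at = 17.6 + (0)(14) = 17.6 m/s
Δx = v₀t + ½at² = 17.6·14 + 0.5·0·14² = 246 m
Final speed = 17.6 m/s

17.60 m/s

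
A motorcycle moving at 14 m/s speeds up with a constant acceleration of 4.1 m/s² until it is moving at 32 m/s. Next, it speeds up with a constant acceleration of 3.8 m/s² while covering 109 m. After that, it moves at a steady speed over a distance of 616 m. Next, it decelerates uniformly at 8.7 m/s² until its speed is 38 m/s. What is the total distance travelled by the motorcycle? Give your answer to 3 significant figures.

849 m

Phase 1 (accelerating): v₀ = 14.0 m/s, a = 4.1 m/s².
v = v₀ + at → t = (32 − 14.0) / 4.1 = 4.39 s
v² = v₀² + 2aΔx → Δx = (32² − 14.0²)/(2·4.1) = 101 m

Phase 2 (accelerating): v₀ = 32.0 m/s, a = 3.8 m/s².
v² = v₀² + 2aΔx = 32.0² + 2·3.8·109 = 1850 → v = 43.0 m/s
t = (v − v₀)/a = (43.0 − 32.0)/3.8 = 2.91 s

Phase 3 (constant speed): v₀ = 43.0 m/s, a = 0 m/s².
Constant speed: t = d/v = 616/43.0 = 14.3 s

Phase 4 (decelerating): v₀ = 43.0 m/s, a = -8.7 m/s².
v = v₀ + at → t = (38 − 43.0) / -8.7 = 0.579 s
v² = v₀² + 2aΔx → Δx = (38² − 43.0²)/(2·-8.7) = 23.5 m
Total distance = 101 + 109 + 616 + 23.5 = 849 m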